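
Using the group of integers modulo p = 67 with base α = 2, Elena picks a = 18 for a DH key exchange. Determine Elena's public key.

Public value = 2^18 (mod 67).
2^1 ≡ 2 (mod 67)
2^2 = (2^1)^2 ≡ 2^2 = 4 ≡ 4 (mod 67)
2^4 = (2^2)^2 ≡ 4^2 = 16 ≡ 16 (mod 67)
2^8 = (2^4)^2 ≡ 16^2 = 256 ≡ 55 (mod 67)
2^16 = (2^8)^2 ≡ 55^2 = 3025 ≡ 10 (mod 67)
2^18 = 2^16 · 2^2 ≡ 10 · 4 ≡ 40 (mod 67).

40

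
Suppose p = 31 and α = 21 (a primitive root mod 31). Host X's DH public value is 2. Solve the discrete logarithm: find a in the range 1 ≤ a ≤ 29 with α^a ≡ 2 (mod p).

Try successive powers of 21 modulo 31:
21^1 ≡ 21
21^2 ≡ 7
21^3 ≡ 23
21^4 ≡ 18
21^5 ≡ 6
21^6 ≡ 2
Found: a = 6.

6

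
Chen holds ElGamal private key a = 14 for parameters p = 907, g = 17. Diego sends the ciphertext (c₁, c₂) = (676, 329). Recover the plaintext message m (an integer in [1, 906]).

Shared mask s = c₁^a mod p = 676^14 mod 907.
676^1 ≡ 676 (mod 907)
676^2 = (676^1)^2 ≡ 676^2 = 456976 ≡ 755 (mod 907)
676^4 = (676^2)^2 ≡ 755^2 = 570025 ≡ 429 (mod 907)
676^8 = (676^4)^2 ≡ 429^2 = 184041 ≡ 827 (mod 907)
676^14 = 676^8 · 676^4 · 676^2 ≡ 827 · 429 · 755 ≡ 483 (mod 907).
So s = 483; s⁻¹ ≡ 246 (mod 907).
m = c₂ · s⁻¹ mod 907 = 329 · 246 mod 907 = 211.

211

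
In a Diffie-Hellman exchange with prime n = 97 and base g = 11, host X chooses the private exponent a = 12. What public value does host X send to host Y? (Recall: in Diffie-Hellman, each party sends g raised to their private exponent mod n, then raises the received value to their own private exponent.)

75

Public value = 11^12 (mod 97).
11^1 ≡ 11 (mod 97)
11^2 = (11^1)^2 ≡ 11^2 = 121 ≡ 24 (mod 97)
11^4 = (11^2)^2 ≡ 24^2 = 576 ≡ 91 (mod 97)
11^8 = (11^4)^2 ≡ 91^2 = 8281 ≡ 36 (mod 97)
11^12 = 11^8 · 11^4 ≡ 36 · 91 ≡ 75 (mod 97).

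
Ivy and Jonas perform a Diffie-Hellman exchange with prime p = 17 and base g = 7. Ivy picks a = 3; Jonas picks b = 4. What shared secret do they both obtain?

Jonas sends B = g^b mod p = 7^4 mod 17.
7^1 ≡ 7 (mod 17)
7^2 = (7^1)^2 ≡ 7^2 = 49 ≡ 15 (mod 17)
7^4 = (7^2)^2 ≡ 15^2 = 225 ≡ 4 (mod 17)
So B = 4. Ivy then computes K = B^a mod p = 4^3 mod 17.
4^1 ≡ 4 (mod 17)
4^2 = (4^1)^2 ≡ 4^2 = 16 ≡ 16 (mod 17)
4^3 = 4^2 · 4^1 ≡ 16 · 4 ≡ 13 (mod 17).

13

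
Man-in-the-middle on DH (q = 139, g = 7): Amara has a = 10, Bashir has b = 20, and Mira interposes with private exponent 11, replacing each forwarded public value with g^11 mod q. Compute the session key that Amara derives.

66

Amara receives Mira's public value M = 7^11 mod 139 instead of the honest one.
7^1 ≡ 7 (mod 139)
7^2 = (7^1)^2 ≡ 7^2 = 49 ≡ 49 (mod 139)
7^4 = (7^2)^2 ≡ 49^2 = 2401 ≡ 38 (mod 139)
7^8 = (7^4)^2 ≡ 38^2 = 1444 ≡ 54 (mod 139)
7^11 = 7^8 · 7^2 · 7^1 ≡ 54 · 49 · 7 ≡ 35 (mod 139).
So M = 35. Amara computes K = M^10 mod 139.
35^1 ≡ 35 (mod 139)
35^2 = (35^1)^2 ≡ 35^2 = 1225 ≡ 113 (mod 139)
35^4 = (35^2)^2 ≡ 113^2 = 12769 ≡ 120 (mod 139)
35^8 = (35^4)^2 ≡ 120^2 = 14400 ≡ 83 (mod 139)
35^10 = 35^8 · 35^2 ≡ 83 · 113 ≡ 66 (mod 139).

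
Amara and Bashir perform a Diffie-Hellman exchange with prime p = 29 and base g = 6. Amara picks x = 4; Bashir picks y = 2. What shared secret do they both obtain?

23

Bashir sends B = g^y mod p = 6^2 mod 29.
6^1 ≡ 6 (mod 29)
6^2 = (6^1)^2 ≡ 6^2 = 36 ≡ 7 (mod 29)
So B = 7. Amara then computes K = B^x mod p = 7^4 mod 29.
7^1 ≡ 7 (mod 29)
7^2 = (7^1)^2 ≡ 7^2 = 49 ≡ 20 (mod 29)
7^4 = (7^2)^2 ≡ 20^2 = 400 ≡ 23 (mod 29)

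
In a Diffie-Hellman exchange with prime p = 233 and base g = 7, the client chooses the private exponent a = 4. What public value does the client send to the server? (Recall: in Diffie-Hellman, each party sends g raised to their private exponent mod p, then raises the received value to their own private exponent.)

71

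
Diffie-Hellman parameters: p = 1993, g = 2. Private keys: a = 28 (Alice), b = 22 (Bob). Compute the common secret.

1330

Alice sends A = g^a mod p = 2^28 mod 1993.
2^1 ≡ 2 (mod 1993)
2^2 = (2^1)^2 ≡ 2^2 = 4 ≡ 4 (mod 1993)
2^4 = (2^2)^2 ≡ 4^2 = 16 ≡ 16 (mod 1993)
2^8 = (2^4)^2 ≡ 16^2 = 256 ≡ 256 (mod 1993)
2^16 = (2^8)^2 ≡ 256^2 = 65536 ≡ 1760 (mod 1993)
2^28 = 2^16 · 2^8 · 2^4 ≡ 1760 · 256 · 16 ≡ 279 (mod 1993).
So A = 279. Bob then computes K = A^b mod p = 279^22 mod 1993.
279^1 ≡ 279 (mod 1993)
279^2 = (279^1)^2 ≡ 279^2 = 77841 ≡ 114 (mod 1993)
279^4 = (279^2)^2 ≡ 114^2 = 12996 ≡ 1038 (mod 1993)
279^8 = (279^4)^2 ≡ 1038^2 = 1077444 ≡ 1224 (mod 1993)
279^16 = (279^8)^2 ≡ 1224^2 = 1498176 ≡ 1433 (mod 1993)
279^22 = 279^16 · 279^4 · 279^2 ≡ 1433 · 1038 · 114 ≡ 1330 (mod 1993).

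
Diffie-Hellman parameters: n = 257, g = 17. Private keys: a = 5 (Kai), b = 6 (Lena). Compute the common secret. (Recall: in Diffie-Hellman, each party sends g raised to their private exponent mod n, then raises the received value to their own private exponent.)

Kai sends A = g^a mod n = 17^5 mod 257.
17^1 ≡ 17 (mod 257)
17^2 = (17^1)^2 ≡ 17^2 = 289 ≡ 32 (mod 257)
17^4 = (17^2)^2 ≡ 32^2 = 1024 ≡ 253 (mod 257)
17^5 = 17^4 · 17^1 ≡ 253 · 17 ≡ 189 (mod 257).
So A = 189. Lena then computes K = A^b mod n = 189^6 mod 257.
189^1 ≡ 189 (mod 257)
189^2 = (189^1)^2 ≡ 189^2 = 35721 ≡ 255 (mod 257)
189^4 = (189^2)^2 ≡ 255^2 = 65025 ≡ 4 (mod 257)
189^6 = 189^4 · 189^2 ≡ 4 · 255 ≡ 249 (mod 257).

249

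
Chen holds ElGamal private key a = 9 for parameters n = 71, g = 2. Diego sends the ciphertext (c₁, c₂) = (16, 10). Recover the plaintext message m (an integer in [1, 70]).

Shared mask s = c₁^a mod n = 16^9 mod 71.
16^1 ≡ 16 (mod 71)
16^2 = (16^1)^2 ≡ 16^2 = 256 ≡ 43 (mod 71)
16^4 = (16^2)^2 ≡ 43^2 = 1849 ≡ 3 (mod 71)
16^8 = (16^4)^2 ≡ 3^2 = 9 ≡ 9 (mod 71)
16^9 = 16^8 · 16^1 ≡ 9 · 16 ≡ 2 (mod 71).
So s = 2; s⁻¹ ≡ 36 (mod 71).
m = c₂ · s⁻¹ mod 71 = 10 · 36 mod 71 = 5.

5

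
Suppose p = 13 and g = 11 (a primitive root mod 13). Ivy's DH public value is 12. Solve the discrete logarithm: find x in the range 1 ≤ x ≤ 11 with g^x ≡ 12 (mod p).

Try successive powers of 11 modulo 13:
11^1 ≡ 11
11^2 ≡ 4
11^3 ≡ 5
11^4 ≡ 3
11^5 ≡ 7
11^6 ≡ 12
Found: x = 6.

6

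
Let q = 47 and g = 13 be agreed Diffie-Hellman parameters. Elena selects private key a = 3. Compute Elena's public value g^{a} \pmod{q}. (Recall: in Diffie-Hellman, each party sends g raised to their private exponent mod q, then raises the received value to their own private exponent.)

Public value = 13^{3} \pmod{47}.
13^1 ≡ 13 (mod 47)
13^2 = (13^1)^2 ≡ 13^2 = 169 ≡ 28 (mod 47)
13^3 = 13^2 · 13^1 ≡ 28 · 13 ≡ 35 (mod 47).

35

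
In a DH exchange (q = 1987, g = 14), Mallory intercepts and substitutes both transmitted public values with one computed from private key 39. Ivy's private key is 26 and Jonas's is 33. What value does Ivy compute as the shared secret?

1331

Ivy receives Mallory's public value M = 14^39 mod 1987 instead of the honest one.
14^1 ≡ 14 (mod 1987)
14^2 = (14^1)^2 ≡ 14^2 = 196 ≡ 196 (mod 1987)
14^4 = (14^2)^2 ≡ 196^2 = 38416 ≡ 663 (mod 1987)
14^8 = (14^4)^2 ≡ 663^2 = 439569 ≡ 442 (mod 1987)
14^16 = (14^8)^2 ≡ 442^2 = 195364 ≡ 638 (mod 1987)
14^32 = (14^16)^2 ≡ 638^2 = 407044 ≡ 1696 (mod 1987)
14^39 = 14^32 · 14^4 · 14^2 · 14^1 ≡ 1696 · 663 · 196 · 14 ≡ 180 (mod 1987).
So M = 180. Ivy computes K = M^26 mod 1987.
180^1 ≡ 180 (mod 1987)
180^2 = (180^1)^2 ≡ 180^2 = 32400 ≡ 608 (mod 1987)
180^4 = (180^2)^2 ≡ 608^2 = 369664 ≡ 82 (mod 1987)
180^8 = (180^4)^2 ≡ 82^2 = 6724 ≡ 763 (mod 1987)
180^16 = (180^8)^2 ≡ 763^2 = 582169 ≡ 1965 (mod 1987)
180^26 = 180^16 · 180^8 · 180^2 ≡ 1965 · 763 · 608 ≡ 1331 (mod 1987).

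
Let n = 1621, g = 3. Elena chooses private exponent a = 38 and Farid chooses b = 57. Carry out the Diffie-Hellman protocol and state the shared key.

729

Elena sends A = g^a mod n = 3^38 mod 1621.
3^1 ≡ 3 (mod 1621)
3^2 = (3^1)^2 ≡ 3^2 = 9 ≡ 9 (mod 1621)
3^4 = (3^2)^2 ≡ 9^2 = 81 ≡ 81 (mod 1621)
3^8 = (3^4)^2 ≡ 81^2 = 6561 ≡ 77 (mod 1621)
3^16 = (3^8)^2 ≡ 77^2 = 5929 ≡ 1066 (mod 1621)
3^32 = (3^16)^2 ≡ 1066^2 = 1136356 ≡ 35 (mod 1621)
3^38 = 3^32 · 3^4 · 3^2 ≡ 35 · 81 · 9 ≡ 1200 (mod 1621).
So A = 1200. Farid then computes K = A^b mod n = 1200^57 mod 1621.
1200^1 ≡ 1200 (mod 1621)
1200^2 = (1200^1)^2 ≡ 1200^2 = 1440000 ≡ 552 (mod 1621)
1200^4 = (1200^2)^2 ≡ 552^2 = 304704 ≡ 1577 (mod 1621)
1200^8 = (1200^4)^2 ≡ 1577^2 = 2486929 ≡ 315 (mod 1621)
1200^16 = (1200^8)^2 ≡ 315^2 = 99225 ≡ 344 (mod 1621)
1200^32 = (1200^16)^2 ≡ 344^2 = 118336 ≡ 3 (mod 1621)
1200^57 = 1200^32 · 1200^16 · 1200^8 · 1200^1 ≡ 3 · 344 · 315 · 1200 ≡ 729 (mod 1621).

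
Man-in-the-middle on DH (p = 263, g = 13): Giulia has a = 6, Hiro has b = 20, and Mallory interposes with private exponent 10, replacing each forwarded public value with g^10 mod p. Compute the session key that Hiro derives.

Hiro receives Mallory's public value M = 13^10 mod 263 instead of the honest one.
13^1 ≡ 13 (mod 263)
13^2 = (13^1)^2 ≡ 13^2 = 169 ≡ 169 (mod 263)
13^4 = (13^2)^2 ≡ 169^2 = 28561 ≡ 157 (mod 263)
13^8 = (13^4)^2 ≡ 157^2 = 24649 ≡ 190 (mod 263)
13^10 = 13^8 · 13^2 ≡ 190 · 169 ≡ 24 (mod 263).
So M = 24. Hiro computes K = M^20 mod 263.
24^1 ≡ 24 (mod 263)
24^2 = (24^1)^2 ≡ 24^2 = 576 ≡ 50 (mod 263)
24^4 = (24^2)^2 ≡ 50^2 = 2500 ≡ 133 (mod 263)
24^8 = (24^4)^2 ≡ 133^2 = 17689 ≡ 68 (mod 263)
24^16 = (24^8)^2 ≡ 68^2 = 4624 ≡ 153 (mod 263)
24^20 = 24^16 · 24^4 ≡ 153 · 133 ≡ 98 (mod 263).

98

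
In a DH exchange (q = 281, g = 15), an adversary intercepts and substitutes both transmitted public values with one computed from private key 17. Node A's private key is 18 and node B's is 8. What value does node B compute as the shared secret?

256

Node B receives an adversary's public value M = 15^17 mod 281 instead of the honest one.
15^1 ≡ 15 (mod 281)
15^2 = (15^1)^2 ≡ 15^2 = 225 ≡ 225 (mod 281)
15^4 = (15^2)^2 ≡ 225^2 = 50625 ≡ 45 (mod 281)
15^8 = (15^4)^2 ≡ 45^2 = 2025 ≡ 58 (mod 281)
15^16 = (15^8)^2 ≡ 58^2 = 3364 ≡ 273 (mod 281)
15^17 = 15^16 · 15^1 ≡ 273 · 15 ≡ 161 (mod 281).
So M = 161. Node B computes K = M^8 mod 281.
161^1 ≡ 161 (mod 281)
161^2 = (161^1)^2 ≡ 161^2 = 25921 ≡ 69 (mod 281)
161^4 = (161^2)^2 ≡ 69^2 = 4761 ≡ 265 (mod 281)
161^8 = (161^4)^2 ≡ 265^2 = 70225 ≡ 256 (mod 281)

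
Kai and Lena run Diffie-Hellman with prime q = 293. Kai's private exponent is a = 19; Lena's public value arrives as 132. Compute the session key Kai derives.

153

Shared key K = 132^19 mod 293.
132^1 ≡ 132 (mod 293)
132^2 = (132^1)^2 ≡ 132^2 = 17424 ≡ 137 (mod 293)
132^4 = (132^2)^2 ≡ 137^2 = 18769 ≡ 17 (mod 293)
132^8 = (132^4)^2 ≡ 17^2 = 289 ≡ 289 (mod 293)
132^16 = (132^8)^2 ≡ 289^2 = 83521 ≡ 16 (mod 293)
132^19 = 132^16 · 132^2 · 132^1 ≡ 16 · 137 · 132 ≡ 153 (mod 293).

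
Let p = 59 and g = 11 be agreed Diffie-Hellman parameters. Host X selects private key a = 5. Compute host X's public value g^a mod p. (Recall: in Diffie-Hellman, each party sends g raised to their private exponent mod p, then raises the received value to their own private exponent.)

Public value = 11^5 mod 59.
11^1 ≡ 11 (mod 59)
11^2 = (11^1)^2 ≡ 11^2 = 121 ≡ 3 (mod 59)
11^4 = (11^2)^2 ≡ 3^2 = 9 ≡ 9 (mod 59)
11^5 = 11^4 · 11^1 ≡ 9 · 11 ≡ 40 (mod 59).

40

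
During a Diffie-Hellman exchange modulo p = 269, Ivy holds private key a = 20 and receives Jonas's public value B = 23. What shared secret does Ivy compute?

Shared key K = 23^20 mod 269.
23^1 ≡ 23 (mod 269)
23^2 = (23^1)^2 ≡ 23^2 = 529 ≡ 260 (mod 269)
23^4 = (23^2)^2 ≡ 260^2 = 67600 ≡ 81 (mod 269)
23^8 = (23^4)^2 ≡ 81^2 = 6561 ≡ 105 (mod 269)
23^16 = (23^8)^2 ≡ 105^2 = 11025 ≡ 265 (mod 269)
23^20 = 23^16 · 23^4 ≡ 265 · 81 ≡ 214 (mod 269).

214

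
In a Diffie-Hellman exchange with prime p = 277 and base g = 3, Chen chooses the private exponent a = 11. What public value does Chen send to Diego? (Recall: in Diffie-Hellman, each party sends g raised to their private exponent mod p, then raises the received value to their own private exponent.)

Public value = 3^11 mod 277.
3^1 ≡ 3 (mod 277)
3^2 = (3^1)^2 ≡ 3^2 = 9 ≡ 9 (mod 277)
3^4 = (3^2)^2 ≡ 9^2 = 81 ≡ 81 (mod 277)
3^8 = (3^4)^2 ≡ 81^2 = 6561 ≡ 190 (mod 277)
3^11 = 3^8 · 3^2 · 3^1 ≡ 190 · 9 · 3 ≡ 144 (mod 277).

144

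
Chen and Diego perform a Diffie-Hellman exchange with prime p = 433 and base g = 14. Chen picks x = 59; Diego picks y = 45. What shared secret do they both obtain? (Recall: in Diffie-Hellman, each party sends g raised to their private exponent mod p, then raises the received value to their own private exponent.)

Chen sends A = g^x mod p = 14^59 mod 433.
14^1 ≡ 14 (mod 433)
14^2 = (14^1)^2 ≡ 14^2 = 196 ≡ 196 (mod 433)
14^4 = (14^2)^2 ≡ 196^2 = 38416 ≡ 312 (mod 433)
14^8 = (14^4)^2 ≡ 312^2 = 97344 ≡ 352 (mod 433)
14^16 = (14^8)^2 ≡ 352^2 = 123904 ≡ 66 (mod 433)
14^32 = (14^16)^2 ≡ 66^2 = 4356 ≡ 26 (mod 433)
14^59 = 14^32 · 14^16 · 14^8 · 14^2 · 14^1 ≡ 26 · 66 · 352 · 196 · 14 ≡ 428 (mod 433).
So A = 428. Diego then computes K = A^y mod p = 428^45 mod 433.
428^1 ≡ 428 (mod 433)
428^2 = (428^1)^2 ≡ 428^2 = 183184 ≡ 25 (mod 433)
428^4 = (428^2)^2 ≡ 25^2 = 625 ≡ 192 (mod 433)
428^8 = (428^4)^2 ≡ 192^2 = 36864 ≡ 59 (mod 433)
428^16 = (428^8)^2 ≡ 59^2 = 3481 ≡ 17 (mod 433)
428^32 = (428^16)^2 ≡ 17^2 = 289 ≡ 289 (mod 433)
428^45 = 428^32 · 428^8 · 428^4 · 428^1 ≡ 289 · 59 · 192 · 428 ≡ 172 (mod 433).

172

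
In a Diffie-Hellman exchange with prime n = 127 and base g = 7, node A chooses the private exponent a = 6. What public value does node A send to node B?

47

Public value = 7^6 (mod 127).
7^1 ≡ 7 (mod 127)
7^2 = (7^1)^2 ≡ 7^2 = 49 ≡ 49 (mod 127)
7^4 = (7^2)^2 ≡ 49^2 = 2401 ≡ 115 (mod 127)
7^6 = 7^4 · 7^2 ≡ 115 · 49 ≡ 47 (mod 127).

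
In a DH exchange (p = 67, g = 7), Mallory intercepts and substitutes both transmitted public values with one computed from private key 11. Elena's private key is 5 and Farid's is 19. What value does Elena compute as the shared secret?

Elena receives Mallory's public value M = 7^11 mod 67 instead of the honest one.
7^1 ≡ 7 (mod 67)
7^2 = (7^1)^2 ≡ 7^2 = 49 ≡ 49 (mod 67)
7^4 = (7^2)^2 ≡ 49^2 = 2401 ≡ 56 (mod 67)
7^8 = (7^4)^2 ≡ 56^2 = 3136 ≡ 54 (mod 67)
7^11 = 7^8 · 7^2 · 7^1 ≡ 54 · 49 · 7 ≡ 30 (mod 67).
So M = 30. Elena computes K = M^5 mod 67.
30^1 ≡ 30 (mod 67)
30^2 = (30^1)^2 ≡ 30^2 = 900 ≡ 29 (mod 67)
30^4 = (30^2)^2 ≡ 29^2 = 841 ≡ 37 (mod 67)
30^5 = 30^4 · 30^1 ≡ 37 · 30 ≡ 38 (mod 67).

38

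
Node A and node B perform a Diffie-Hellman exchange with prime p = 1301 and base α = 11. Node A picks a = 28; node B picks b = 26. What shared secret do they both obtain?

549

Node A sends A = α^a mod p = 11^28 mod 1301.
11^1 ≡ 11 (mod 1301)
11^2 = (11^1)^2 ≡ 11^2 = 121 ≡ 121 (mod 1301)
11^4 = (11^2)^2 ≡ 121^2 = 14641 ≡ 330 (mod 1301)
11^8 = (11^4)^2 ≡ 330^2 = 108900 ≡ 917 (mod 1301)
11^16 = (11^8)^2 ≡ 917^2 = 840889 ≡ 443 (mod 1301)
11^28 = 11^16 · 11^8 · 11^4 ≡ 443 · 917 · 330 ≡ 1190 (mod 1301).
So A = 1190. Node B then computes K = A^b mod p = 1190^26 mod 1301.
1190^1 ≡ 1190 (mod 1301)
1190^2 = (1190^1)^2 ≡ 1190^2 = 1416100 ≡ 612 (mod 1301)
1190^4 = (1190^2)^2 ≡ 612^2 = 374544 ≡ 1157 (mod 1301)
1190^8 = (1190^4)^2 ≡ 1157^2 = 1338649 ≡ 1221 (mod 1301)
1190^16 = (1190^8)^2 ≡ 1221^2 = 1490841 ≡ 1196 (mod 1301)
1190^26 = 1190^16 · 1190^8 · 1190^2 ≡ 1196 · 1221 · 612 ≡ 549 (mod 1301).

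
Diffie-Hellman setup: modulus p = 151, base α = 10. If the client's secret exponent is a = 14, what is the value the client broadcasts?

21

Public value = 10^14 (mod 151).
10^1 ≡ 10 (mod 151)
10^2 = (10^1)^2 ≡ 10^2 = 100 ≡ 100 (mod 151)
10^4 = (10^2)^2 ≡ 100^2 = 10000 ≡ 34 (mod 151)
10^8 = (10^4)^2 ≡ 34^2 = 1156 ≡ 99 (mod 151)
10^14 = 10^8 · 10^4 · 10^2 ≡ 99 · 34 · 100 ≡ 21 (mod 151).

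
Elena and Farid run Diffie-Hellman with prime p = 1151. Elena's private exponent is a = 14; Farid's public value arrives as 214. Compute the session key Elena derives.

200

Shared key K = 214^14 mod 1151.
214^1 ≡ 214 (mod 1151)
214^2 = (214^1)^2 ≡ 214^2 = 45796 ≡ 907 (mod 1151)
214^4 = (214^2)^2 ≡ 907^2 = 822649 ≡ 835 (mod 1151)
214^8 = (214^4)^2 ≡ 835^2 = 697225 ≡ 870 (mod 1151)
214^14 = 214^8 · 214^4 · 214^2 ≡ 870 · 835 · 907 ≡ 200 (mod 1151).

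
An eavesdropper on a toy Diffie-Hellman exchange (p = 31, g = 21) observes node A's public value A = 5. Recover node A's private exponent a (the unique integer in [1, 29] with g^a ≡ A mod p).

Try successive powers of 21 modulo 31:
21^1 ≡ 21
21^2 ≡ 7
21^3 ≡ 23
21^4 ≡ 18
21^5 ≡ 6
21^6 ≡ 2
21^7 ≡ 11
21^8 ≡ 14
21^9 ≡ 15
21^10 ≡ 5
Found: a = 10.

10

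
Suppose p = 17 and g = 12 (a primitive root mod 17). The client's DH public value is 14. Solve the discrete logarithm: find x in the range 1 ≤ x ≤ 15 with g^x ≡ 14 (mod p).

13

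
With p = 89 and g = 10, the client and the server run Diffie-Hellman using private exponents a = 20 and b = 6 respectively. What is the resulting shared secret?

The client sends A = g^a mod p = 10^20 mod 89.
10^1 ≡ 10 (mod 89)
10^2 = (10^1)^2 ≡ 10^2 = 100 ≡ 11 (mod 89)
10^4 = (10^2)^2 ≡ 11^2 = 121 ≡ 32 (mod 89)
10^8 = (10^4)^2 ≡ 32^2 = 1024 ≡ 45 (mod 89)
10^16 = (10^8)^2 ≡ 45^2 = 2025 ≡ 67 (mod 89)
10^20 = 10^16 · 10^4 ≡ 67 · 32 ≡ 8 (mod 89).
So A = 8. The server then computes K = A^b mod p = 8^6 mod 89.
8^1 ≡ 8 (mod 89)
8^2 = (8^1)^2 ≡ 8^2 = 64 ≡ 64 (mod 89)
8^4 = (8^2)^2 ≡ 64^2 = 4096 ≡ 2 (mod 89)
8^6 = 8^4 · 8^2 ≡ 2 · 64 ≡ 39 (mod 89).

39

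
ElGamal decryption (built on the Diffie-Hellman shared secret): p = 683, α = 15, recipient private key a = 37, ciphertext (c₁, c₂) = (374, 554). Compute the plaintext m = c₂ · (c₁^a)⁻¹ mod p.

617

Shared mask s = c₁^a mod p = 374^37 mod 683.
374^1 ≡ 374 (mod 683)
374^2 = (374^1)^2 ≡ 374^2 = 139876 ≡ 544 (mod 683)
374^4 = (374^2)^2 ≡ 544^2 = 295936 ≡ 197 (mod 683)
374^8 = (374^4)^2 ≡ 197^2 = 38809 ≡ 561 (mod 683)
374^16 = (374^8)^2 ≡ 561^2 = 314721 ≡ 541 (mod 683)
374^32 = (374^16)^2 ≡ 541^2 = 292681 ≡ 357 (mod 683)
374^37 = 374^32 · 374^4 · 374^1 ≡ 357 · 197 · 374 ≡ 33 (mod 683).
So s = 33; s⁻¹ ≡ 207 (mod 683).
m = c₂ · s⁻¹ mod 683 = 554 · 207 mod 683 = 617.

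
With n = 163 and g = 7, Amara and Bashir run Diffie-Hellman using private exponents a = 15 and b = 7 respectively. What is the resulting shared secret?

13

Amara sends A = g^a mod n = 7^15 mod 163.
7^1 ≡ 7 (mod 163)
7^2 = (7^1)^2 ≡ 7^2 = 49 ≡ 49 (mod 163)
7^4 = (7^2)^2 ≡ 49^2 = 2401 ≡ 119 (mod 163)
7^8 = (7^4)^2 ≡ 119^2 = 14161 ≡ 143 (mod 163)
7^15 = 7^8 · 7^4 · 7^2 · 7^1 ≡ 143 · 119 · 49 · 7 ≡ 127 (mod 163).
So A = 127. Bashir then computes K = A^b mod n = 127^7 mod 163.
127^1 ≡ 127 (mod 163)
127^2 = (127^1)^2 ≡ 127^2 = 16129 ≡ 155 (mod 163)
127^4 = (127^2)^2 ≡ 155^2 = 24025 ≡ 64 (mod 163)
127^7 = 127^4 · 127^2 · 127^1 ≡ 64 · 155 · 127 ≡ 13 (mod 163).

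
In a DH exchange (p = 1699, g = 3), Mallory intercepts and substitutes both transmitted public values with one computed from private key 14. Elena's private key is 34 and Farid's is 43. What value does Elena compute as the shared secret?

1185

Elena receives Mallory's public value M = 3^14 mod 1699 instead of the honest one.
3^1 ≡ 3 (mod 1699)
3^2 = (3^1)^2 ≡ 3^2 = 9 ≡ 9 (mod 1699)
3^4 = (3^2)^2 ≡ 9^2 = 81 ≡ 81 (mod 1699)
3^8 = (3^4)^2 ≡ 81^2 = 6561 ≡ 1464 (mod 1699)
3^14 = 3^8 · 3^4 · 3^2 ≡ 1464 · 81 · 9 ≡ 284 (mod 1699).
So M = 284. Elena computes K = M^34 mod 1699.
284^1 ≡ 284 (mod 1699)
284^2 = (284^1)^2 ≡ 284^2 = 80656 ≡ 803 (mod 1699)
284^4 = (284^2)^2 ≡ 803^2 = 644809 ≡ 888 (mod 1699)
284^8 = (284^4)^2 ≡ 888^2 = 788544 ≡ 208 (mod 1699)
284^16 = (284^8)^2 ≡ 208^2 = 43264 ≡ 789 (mod 1699)
284^32 = (284^16)^2 ≡ 789^2 = 622521 ≡ 687 (mod 1699)
284^34 = 284^32 · 284^2 ≡ 687 · 803 ≡ 1185 (mod 1699).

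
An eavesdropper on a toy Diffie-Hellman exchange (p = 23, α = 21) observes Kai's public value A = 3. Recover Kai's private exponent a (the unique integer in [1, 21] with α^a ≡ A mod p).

Try successive powers of 21 modulo 23:
21^1 ≡ 21
21^2 ≡ 4
21^3 ≡ 15
21^4 ≡ 16
21^5 ≡ 14
21^6 ≡ 18
21^7 ≡ 10
21^8 ≡ 3
Found: a = 8.

8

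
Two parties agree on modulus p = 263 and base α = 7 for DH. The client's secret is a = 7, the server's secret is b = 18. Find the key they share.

242

The client sends A = α^a mod p = 7^7 mod 263.
7^1 ≡ 7 (mod 263)
7^2 = (7^1)^2 ≡ 7^2 = 49 ≡ 49 (mod 263)
7^4 = (7^2)^2 ≡ 49^2 = 2401 ≡ 34 (mod 263)
7^7 = 7^4 · 7^2 · 7^1 ≡ 34 · 49 · 7 ≡ 90 (mod 263).
So A = 90. The server then computes K = A^b mod p = 90^18 mod 263.
90^1 ≡ 90 (mod 263)
90^2 = (90^1)^2 ≡ 90^2 = 8100 ≡ 210 (mod 263)
90^4 = (90^2)^2 ≡ 210^2 = 44100 ≡ 179 (mod 263)
90^8 = (90^4)^2 ≡ 179^2 = 32041 ≡ 218 (mod 263)
90^16 = (90^8)^2 ≡ 218^2 = 47524 ≡ 184 (mod 263)
90^18 = 90^16 · 90^2 ≡ 184 · 210 ≡ 242 (mod 263).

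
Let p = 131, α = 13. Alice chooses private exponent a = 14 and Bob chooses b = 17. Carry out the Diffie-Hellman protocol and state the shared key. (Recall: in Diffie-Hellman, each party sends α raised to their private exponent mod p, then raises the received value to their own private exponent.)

43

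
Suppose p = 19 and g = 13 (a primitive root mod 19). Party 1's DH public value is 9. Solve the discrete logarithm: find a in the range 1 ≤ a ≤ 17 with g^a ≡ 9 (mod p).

16

Try successive powers of 13 modulo 19:
13^1 ≡ 13
13^2 ≡ 17
13^3 ≡ 12
13^4 ≡ 4
13^5 ≡ 14
13^6 ≡ 11
13^7 ≡ 10
13^8 ≡ 16
13^9 ≡ 18
13^10 ≡ 6
13^11 ≡ 2
13^12 ≡ 7
13^13 ≡ 15
13^14 ≡ 5
13^15 ≡ 8
13^16 ≡ 9
Found: a = 16.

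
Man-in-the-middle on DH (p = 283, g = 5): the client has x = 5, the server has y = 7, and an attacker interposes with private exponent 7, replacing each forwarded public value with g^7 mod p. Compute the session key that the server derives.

The server receives an attacker's public value M = 5^7 mod 283 instead of the honest one.
5^1 ≡ 5 (mod 283)
5^2 = (5^1)^2 ≡ 5^2 = 25 ≡ 25 (mod 283)
5^4 = (5^2)^2 ≡ 25^2 = 625 ≡ 59 (mod 283)
5^7 = 5^4 · 5^2 · 5^1 ≡ 59 · 25 · 5 ≡ 17 (mod 283).
So M = 17. The server computes K = M^7 mod 283.
17^1 ≡ 17 (mod 283)
17^2 = (17^1)^2 ≡ 17^2 = 289 ≡ 6 (mod 283)
17^4 = (17^2)^2 ≡ 6^2 = 36 ≡ 36 (mod 283)
17^7 = 17^4 · 17^2 · 17^1 ≡ 36 · 6 · 17 ≡ 276 (mod 283).

276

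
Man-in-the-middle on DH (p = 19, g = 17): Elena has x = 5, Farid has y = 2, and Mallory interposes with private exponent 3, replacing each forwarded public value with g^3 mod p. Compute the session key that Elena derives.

7

Elena receives Mallory's public value M = 17^3 mod 19 instead of the honest one.
17^1 ≡ 17 (mod 19)
17^2 = (17^1)^2 ≡ 17^2 = 289 ≡ 4 (mod 19)
17^3 = 17^2 · 17^1 ≡ 4 · 17 ≡ 11 (mod 19).
So M = 11. Elena computes K = M^5 mod 19.
11^1 ≡ 11 (mod 19)
11^2 = (11^1)^2 ≡ 11^2 = 121 ≡ 7 (mod 19)
11^4 = (11^2)^2 ≡ 7^2 = 49 ≡ 11 (mod 19)
11^5 = 11^4 · 11^1 ≡ 11 · 11 ≡ 7 (mod 19).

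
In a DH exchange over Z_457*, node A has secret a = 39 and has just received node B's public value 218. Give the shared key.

Shared key K = 218^39 mod 457.
218^1 ≡ 218 (mod 457)
218^2 = (218^1)^2 ≡ 218^2 = 47524 ≡ 453 (mod 457)
218^4 = (218^2)^2 ≡ 453^2 = 205209 ≡ 16 (mod 457)
218^8 = (218^4)^2 ≡ 16^2 = 256 ≡ 256 (mod 457)
218^16 = (218^8)^2 ≡ 256^2 = 65536 ≡ 185 (mod 457)
218^32 = (218^16)^2 ≡ 185^2 = 34225 ≡ 407 (mod 457)
218^39 = 218^32 · 218^4 · 218^2 · 218^1 ≡ 407 · 16 · 453 · 218 ≡ 218 (mod 457).

218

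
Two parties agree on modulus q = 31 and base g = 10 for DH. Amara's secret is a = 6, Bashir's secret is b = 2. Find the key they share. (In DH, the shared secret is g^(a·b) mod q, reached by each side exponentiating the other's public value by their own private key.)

Bashir sends B = g^b mod q = 10^2 mod 31.
10^1 ≡ 10 (mod 31)
10^2 = (10^1)^2 ≡ 10^2 = 100 ≡ 7 (mod 31)
So B = 7. Amara then computes K = B^a mod q = 7^6 mod 31.
7^1 ≡ 7 (mod 31)
7^2 = (7^1)^2 ≡ 7^2 = 49 ≡ 18 (mod 31)
7^4 = (7^2)^2 ≡ 18^2 = 324 ≡ 14 (mod 31)
7^6 = 7^4 · 7^2 ≡ 14 · 18 ≡ 4 (mod 31).

4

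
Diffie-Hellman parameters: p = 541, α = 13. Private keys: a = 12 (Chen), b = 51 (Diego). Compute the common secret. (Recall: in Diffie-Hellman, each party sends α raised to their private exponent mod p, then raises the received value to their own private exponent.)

Diego sends B = α^b mod p = 13^51 mod 541.
13^1 ≡ 13 (mod 541)
13^2 = (13^1)^2 ≡ 13^2 = 169 ≡ 169 (mod 541)
13^4 = (13^2)^2 ≡ 169^2 = 28561 ≡ 429 (mod 541)
13^8 = (13^4)^2 ≡ 429^2 = 184041 ≡ 101 (mod 541)
13^16 = (13^8)^2 ≡ 101^2 = 10201 ≡ 463 (mod 541)
13^32 = (13^16)^2 ≡ 463^2 = 214369 ≡ 133 (mod 541)
13^51 = 13^32 · 13^16 · 13^2 · 13^1 ≡ 133 · 463 · 169 · 13 ≡ 111 (mod 541).
So B = 111. Chen then computes K = B^a mod p = 111^12 mod 541.
111^1 ≡ 111 (mod 541)
111^2 = (111^1)^2 ≡ 111^2 = 12321 ≡ 419 (mod 541)
111^4 = (111^2)^2 ≡ 419^2 = 175561 ≡ 277 (mod 541)
111^8 = (111^4)^2 ≡ 277^2 = 76729 ≡ 448 (mod 541)
111^12 = 111^8 · 111^4 ≡ 448 · 277 ≡ 207 (mod 541).

207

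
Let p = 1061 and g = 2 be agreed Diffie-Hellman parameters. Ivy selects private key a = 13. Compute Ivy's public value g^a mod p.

765

Public value = 2^13 mod 1061.
2^1 ≡ 2 (mod 1061)
2^2 = (2^1)^2 ≡ 2^2 = 4 ≡ 4 (mod 1061)
2^4 = (2^2)^2 ≡ 4^2 = 16 ≡ 16 (mod 1061)
2^8 = (2^4)^2 ≡ 16^2 = 256 ≡ 256 (mod 1061)
2^13 = 2^8 · 2^4 · 2^1 ≡ 256 · 16 · 2 ≡ 765 (mod 1061).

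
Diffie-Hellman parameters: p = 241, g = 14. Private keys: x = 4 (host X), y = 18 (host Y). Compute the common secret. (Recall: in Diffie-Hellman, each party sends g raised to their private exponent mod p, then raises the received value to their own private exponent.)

Host Y sends B = g^y mod p = 14^18 mod 241.
14^1 ≡ 14 (mod 241)
14^2 = (14^1)^2 ≡ 14^2 = 196 ≡ 196 (mod 241)
14^4 = (14^2)^2 ≡ 196^2 = 38416 ≡ 97 (mod 241)
14^8 = (14^4)^2 ≡ 97^2 = 9409 ≡ 10 (mod 241)
14^16 = (14^8)^2 ≡ 10^2 = 100 ≡ 100 (mod 241)
14^18 = 14^16 · 14^2 ≡ 100 · 196 ≡ 79 (mod 241).
So B = 79. Host X then computes K = B^x mod p = 79^4 mod 241.
79^1 ≡ 79 (mod 241)
79^2 = (79^1)^2 ≡ 79^2 = 6241 ≡ 216 (mod 241)
79^4 = (79^2)^2 ≡ 216^2 = 46656 ≡ 143 (mod 241)

143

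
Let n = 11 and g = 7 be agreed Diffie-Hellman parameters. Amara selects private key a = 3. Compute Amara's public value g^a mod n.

Public value = 7^3 mod 11.
7^1 ≡ 7 (mod 11)
7^2 = (7^1)^2 ≡ 7^2 = 49 ≡ 5 (mod 11)
7^3 = 7^2 · 7^1 ≡ 5 · 7 ≡ 2 (mod 11).

2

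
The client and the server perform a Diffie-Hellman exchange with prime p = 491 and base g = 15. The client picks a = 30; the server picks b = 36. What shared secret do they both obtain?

291

The client sends A = g^a mod p = 15^30 mod 491.
15^1 ≡ 15 (mod 491)
15^2 = (15^1)^2 ≡ 15^2 = 225 ≡ 225 (mod 491)
15^4 = (15^2)^2 ≡ 225^2 = 50625 ≡ 52 (mod 491)
15^8 = (15^4)^2 ≡ 52^2 = 2704 ≡ 249 (mod 491)
15^16 = (15^8)^2 ≡ 249^2 = 62001 ≡ 135 (mod 491)
15^30 = 15^16 · 15^8 · 15^4 · 15^2 ≡ 135 · 249 · 52 · 225 ≡ 81 (mod 491).
So A = 81. The server then computes K = A^b mod p = 81^36 mod 491.
81^1 ≡ 81 (mod 491)
81^2 = (81^1)^2 ≡ 81^2 = 6561 ≡ 178 (mod 491)
81^4 = (81^2)^2 ≡ 178^2 = 31684 ≡ 260 (mod 491)
81^8 = (81^4)^2 ≡ 260^2 = 67600 ≡ 333 (mod 491)
81^16 = (81^8)^2 ≡ 333^2 = 110889 ≡ 414 (mod 491)
81^32 = (81^16)^2 ≡ 414^2 = 171396 ≡ 37 (mod 491)
81^36 = 81^32 · 81^4 ≡ 37 · 260 ≡ 291 (mod 491).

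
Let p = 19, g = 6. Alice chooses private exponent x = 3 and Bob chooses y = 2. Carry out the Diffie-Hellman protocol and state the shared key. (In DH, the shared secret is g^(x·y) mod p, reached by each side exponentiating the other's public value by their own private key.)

11

Alice sends A = g^x mod p = 6^3 mod 19.
6^1 ≡ 6 (mod 19)
6^2 = (6^1)^2 ≡ 6^2 = 36 ≡ 17 (mod 19)
6^3 = 6^2 · 6^1 ≡ 17 · 6 ≡ 7 (mod 19).
So A = 7. Bob then computes K = A^y mod p = 7^2 mod 19.
7^1 ≡ 7 (mod 19)
7^2 = (7^1)^2 ≡ 7^2 = 49 ≡ 11 (mod 19)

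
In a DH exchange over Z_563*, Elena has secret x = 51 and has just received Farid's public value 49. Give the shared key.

383

Shared key K = 49^51 mod 563.
49^1 ≡ 49 (mod 563)
49^2 = (49^1)^2 ≡ 49^2 = 2401 ≡ 149 (mod 563)
49^4 = (49^2)^2 ≡ 149^2 = 22201 ≡ 244 (mod 563)
49^8 = (49^4)^2 ≡ 244^2 = 59536 ≡ 421 (mod 563)
49^16 = (49^8)^2 ≡ 421^2 = 177241 ≡ 459 (mod 563)
49^32 = (49^16)^2 ≡ 459^2 = 210681 ≡ 119 (mod 563)
49^51 = 49^32 · 49^16 · 49^2 · 49^1 ≡ 119 · 459 · 149 · 49 ≡ 383 (mod 563).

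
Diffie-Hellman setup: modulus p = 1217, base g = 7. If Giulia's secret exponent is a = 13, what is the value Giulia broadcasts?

360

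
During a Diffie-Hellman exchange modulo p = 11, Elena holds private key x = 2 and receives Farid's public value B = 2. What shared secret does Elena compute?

Shared key K = 2^2 mod 11.
2^1 ≡ 2 (mod 11)
2^2 = (2^1)^2 ≡ 2^2 = 4 ≡ 4 (mod 11)

4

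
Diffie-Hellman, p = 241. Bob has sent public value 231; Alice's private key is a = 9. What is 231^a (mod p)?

98

Shared key K = 231^9 mod 241.
231^1 ≡ 231 (mod 241)
231^2 = (231^1)^2 ≡ 231^2 = 53361 ≡ 100 (mod 241)
231^4 = (231^2)^2 ≡ 100^2 = 10000 ≡ 119 (mod 241)
231^8 = (231^4)^2 ≡ 119^2 = 14161 ≡ 183 (mod 241)
231^9 = 231^8 · 231^1 ≡ 183 · 231 ≡ 98 (mod 241).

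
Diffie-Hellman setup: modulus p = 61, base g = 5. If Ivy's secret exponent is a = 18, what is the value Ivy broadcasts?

Public value = 5^18 (mod 61).
5^1 ≡ 5 (mod 61)
5^2 = (5^1)^2 ≡ 5^2 = 25 ≡ 25 (mod 61)
5^4 = (5^2)^2 ≡ 25^2 = 625 ≡ 15 (mod 61)
5^8 = (5^4)^2 ≡ 15^2 = 225 ≡ 42 (mod 61)
5^16 = (5^8)^2 ≡ 42^2 = 1764 ≡ 56 (mod 61)
5^18 = 5^16 · 5^2 ≡ 56 · 25 ≡ 58 (mod 61).

58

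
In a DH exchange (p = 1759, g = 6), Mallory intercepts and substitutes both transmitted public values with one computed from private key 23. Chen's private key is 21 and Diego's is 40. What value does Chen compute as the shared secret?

1173

Chen receives Mallory's public value M = 6^23 mod 1759 instead of the honest one.
6^1 ≡ 6 (mod 1759)
6^2 = (6^1)^2 ≡ 6^2 = 36 ≡ 36 (mod 1759)
6^4 = (6^2)^2 ≡ 36^2 = 1296 ≡ 1296 (mod 1759)
6^8 = (6^4)^2 ≡ 1296^2 = 1679616 ≡ 1530 (mod 1759)
6^16 = (6^8)^2 ≡ 1530^2 = 2340900 ≡ 1430 (mod 1759)
6^23 = 6^16 · 6^4 · 6^2 · 6^1 ≡ 1430 · 1296 · 36 · 6 ≡ 537 (mod 1759).
So M = 537. Chen computes K = M^21 mod 1759.
537^1 ≡ 537 (mod 1759)
537^2 = (537^1)^2 ≡ 537^2 = 288369 ≡ 1652 (mod 1759)
537^4 = (537^2)^2 ≡ 1652^2 = 2729104 ≡ 895 (mod 1759)
537^8 = (537^4)^2 ≡ 895^2 = 801025 ≡ 680 (mod 1759)
537^16 = (537^8)^2 ≡ 680^2 = 462400 ≡ 1542 (mod 1759)
537^21 = 537^16 · 537^4 · 537^1 ≡ 1542 · 895 · 537 ≡ 1173 (mod 1759).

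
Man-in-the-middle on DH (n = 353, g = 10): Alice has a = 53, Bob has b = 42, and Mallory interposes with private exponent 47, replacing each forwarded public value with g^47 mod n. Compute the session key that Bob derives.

Bob receives Mallory's public value M = 10^47 mod 353 instead of the honest one.
10^1 ≡ 10 (mod 353)
10^2 = (10^1)^2 ≡ 10^2 = 100 ≡ 100 (mod 353)
10^4 = (10^2)^2 ≡ 100^2 = 10000 ≡ 116 (mod 353)
10^8 = (10^4)^2 ≡ 116^2 = 13456 ≡ 42 (mod 353)
10^16 = (10^8)^2 ≡ 42^2 = 1764 ≡ 352 (mod 353)
10^32 = (10^16)^2 ≡ 352^2 = 123904 ≡ 1 (mod 353)
10^47 = 10^32 · 10^8 · 10^4 · 10^2 · 10^1 ≡ 1 · 42 · 116 · 100 · 10 ≡ 247 (mod 353).
So M = 247. Bob computes K = M^42 mod 353.
247^1 ≡ 247 (mod 353)
247^2 = (247^1)^2 ≡ 247^2 = 61009 ≡ 293 (mod 353)
247^4 = (247^2)^2 ≡ 293^2 = 85849 ≡ 70 (mod 353)
247^8 = (247^4)^2 ≡ 70^2 = 4900 ≡ 311 (mod 353)
247^16 = (247^8)^2 ≡ 311^2 = 96721 ≡ 352 (mod 353)
247^32 = (247^16)^2 ≡ 352^2 = 123904 ≡ 1 (mod 353)
247^42 = 247^32 · 247^8 · 247^2 ≡ 1 · 311 · 293 ≡ 49 (mod 353).

49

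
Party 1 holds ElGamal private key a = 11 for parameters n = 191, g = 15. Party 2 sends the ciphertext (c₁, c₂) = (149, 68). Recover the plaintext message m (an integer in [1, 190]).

69

Shared mask s = c₁^a mod n = 149^11 mod 191.
149^1 ≡ 149 (mod 191)
149^2 = (149^1)^2 ≡ 149^2 = 22201 ≡ 45 (mod 191)
149^4 = (149^2)^2 ≡ 45^2 = 2025 ≡ 115 (mod 191)
149^8 = (149^4)^2 ≡ 115^2 = 13225 ≡ 46 (mod 191)
149^11 = 149^8 · 149^2 · 149^1 ≡ 46 · 45 · 149 ≡ 156 (mod 191).
So s = 156; s⁻¹ ≡ 60 (mod 191).
m = c₂ · s⁻¹ mod 191 = 68 · 60 mod 191 = 69.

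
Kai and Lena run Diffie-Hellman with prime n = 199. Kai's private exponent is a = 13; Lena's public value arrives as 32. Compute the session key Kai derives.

Shared key K = 32^13 mod 199.
32^1 ≡ 32 (mod 199)
32^2 = (32^1)^2 ≡ 32^2 = 1024 ≡ 29 (mod 199)
32^4 = (32^2)^2 ≡ 29^2 = 841 ≡ 45 (mod 199)
32^8 = (32^4)^2 ≡ 45^2 = 2025 ≡ 35 (mod 199)
32^13 = 32^8 · 32^4 · 32^1 ≡ 35 · 45 · 32 ≡ 53 (mod 199).

53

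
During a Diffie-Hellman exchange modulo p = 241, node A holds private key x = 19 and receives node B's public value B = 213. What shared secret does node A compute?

Shared key K = 213^19 mod 241.
213^1 ≡ 213 (mod 241)
213^2 = (213^1)^2 ≡ 213^2 = 45369 ≡ 61 (mod 241)
213^4 = (213^2)^2 ≡ 61^2 = 3721 ≡ 106 (mod 241)
213^8 = (213^4)^2 ≡ 106^2 = 11236 ≡ 150 (mod 241)
213^16 = (213^8)^2 ≡ 150^2 = 22500 ≡ 87 (mod 241)
213^19 = 213^16 · 213^2 · 213^1 ≡ 87 · 61 · 213 ≡ 101 (mod 241).

101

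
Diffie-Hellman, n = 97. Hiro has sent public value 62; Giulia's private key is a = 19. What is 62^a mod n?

62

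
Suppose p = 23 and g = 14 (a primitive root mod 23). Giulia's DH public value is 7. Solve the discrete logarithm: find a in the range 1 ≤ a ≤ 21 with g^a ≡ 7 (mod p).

Try successive powers of 14 modulo 23:
14^1 ≡ 14
14^2 ≡ 12
14^3 ≡ 7
Found: a = 3.

3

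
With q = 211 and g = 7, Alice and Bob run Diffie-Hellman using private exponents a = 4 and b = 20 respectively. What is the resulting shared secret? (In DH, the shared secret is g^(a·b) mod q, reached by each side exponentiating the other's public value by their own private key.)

34

Alice sends A = g^a mod q = 7^4 mod 211.
7^1 ≡ 7 (mod 211)
7^2 = (7^1)^2 ≡ 7^2 = 49 ≡ 49 (mod 211)
7^4 = (7^2)^2 ≡ 49^2 = 2401 ≡ 80 (mod 211)
So A = 80. Bob then computes K = A^b mod q = 80^20 mod 211.
80^1 ≡ 80 (mod 211)
80^2 = (80^1)^2 ≡ 80^2 = 6400 ≡ 70 (mod 211)
80^4 = (80^2)^2 ≡ 70^2 = 4900 ≡ 47 (mod 211)
80^8 = (80^4)^2 ≡ 47^2 = 2209 ≡ 99 (mod 211)
80^16 = (80^8)^2 ≡ 99^2 = 9801 ≡ 95 (mod 211)
80^20 = 80^16 · 80^4 ≡ 95 · 47 ≡ 34 (mod 211).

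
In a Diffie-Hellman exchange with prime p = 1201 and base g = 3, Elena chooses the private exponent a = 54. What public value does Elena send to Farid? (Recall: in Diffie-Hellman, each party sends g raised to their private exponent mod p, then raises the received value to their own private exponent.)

Public value = 3^54 mod 1201.
3^1 ≡ 3 (mod 1201)
3^2 = (3^1)^2 ≡ 3^2 = 9 ≡ 9 (mod 1201)
3^4 = (3^2)^2 ≡ 9^2 = 81 ≡ 81 (mod 1201)
3^8 = (3^4)^2 ≡ 81^2 = 6561 ≡ 556 (mod 1201)
3^16 = (3^8)^2 ≡ 556^2 = 309136 ≡ 479 (mod 1201)
3^32 = (3^16)^2 ≡ 479^2 = 229441 ≡ 50 (mod 1201)
3^54 = 3^32 · 3^16 · 3^4 · 3^2 ≡ 50 · 479 · 81 · 9 ≡ 613 (mod 1201).

613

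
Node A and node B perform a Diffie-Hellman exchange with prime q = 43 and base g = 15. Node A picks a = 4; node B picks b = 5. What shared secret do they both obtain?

23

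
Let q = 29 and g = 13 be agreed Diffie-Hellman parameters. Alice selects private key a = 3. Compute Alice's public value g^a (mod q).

Public value = 13^3 (mod 29).
13^1 ≡ 13 (mod 29)
13^2 = (13^1)^2 ≡ 13^2 = 169 ≡ 24 (mod 29)
13^3 = 13^2 · 13^1 ≡ 24 · 13 ≡ 22 (mod 29).

22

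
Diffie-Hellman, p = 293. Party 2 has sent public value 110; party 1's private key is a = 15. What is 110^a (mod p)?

Shared key K = 110^15 mod 293.
110^1 ≡ 110 (mod 293)
110^2 = (110^1)^2 ≡ 110^2 = 12100 ≡ 87 (mod 293)
110^4 = (110^2)^2 ≡ 87^2 = 7569 ≡ 244 (mod 293)
110^8 = (110^4)^2 ≡ 244^2 = 59536 ≡ 57 (mod 293)
110^15 = 110^8 · 110^4 · 110^2 · 110^1 ≡ 57 · 244 · 87 · 110 ≡ 208 (mod 293).

208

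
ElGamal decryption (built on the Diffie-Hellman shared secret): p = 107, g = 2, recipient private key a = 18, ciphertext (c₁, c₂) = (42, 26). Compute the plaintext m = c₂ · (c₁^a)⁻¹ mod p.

73

Shared mask s = c₁^a mod p = 42^18 mod 107.
42^1 ≡ 42 (mod 107)
42^2 = (42^1)^2 ≡ 42^2 = 1764 ≡ 52 (mod 107)
42^4 = (42^2)^2 ≡ 52^2 = 2704 ≡ 29 (mod 107)
42^8 = (42^4)^2 ≡ 29^2 = 841 ≡ 92 (mod 107)
42^16 = (42^8)^2 ≡ 92^2 = 8464 ≡ 11 (mod 107)
42^18 = 42^16 · 42^2 ≡ 11 · 52 ≡ 37 (mod 107).
So s = 37; s⁻¹ ≡ 81 (mod 107).
m = c₂ · s⁻¹ mod 107 = 26 · 81 mod 107 = 73.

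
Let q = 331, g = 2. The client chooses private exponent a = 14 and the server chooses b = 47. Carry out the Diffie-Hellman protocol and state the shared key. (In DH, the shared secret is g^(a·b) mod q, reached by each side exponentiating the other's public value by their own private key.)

The server sends B = g^b mod q = 2^47 mod 331.
2^1 ≡ 2 (mod 331)
2^2 = (2^1)^2 ≡ 2^2 = 4 ≡ 4 (mod 331)
2^4 = (2^2)^2 ≡ 4^2 = 16 ≡ 16 (mod 331)
2^8 = (2^4)^2 ≡ 16^2 = 256 ≡ 256 (mod 331)
2^16 = (2^8)^2 ≡ 256^2 = 65536 ≡ 329 (mod 331)
2^32 = (2^16)^2 ≡ 329^2 = 108241 ≡ 4 (mod 331)
2^47 = 2^32 · 2^8 · 2^4 · 2^2 · 2^1 ≡ 4 · 256 · 16 · 4 · 2 ≡ 327 (mod 331).
So B = 327. The client then computes K = B^a mod q = 327^14 mod 331.
327^1 ≡ 327 (mod 331)
327^2 = (327^1)^2 ≡ 327^2 = 106929 ≡ 16 (mod 331)
327^4 = (327^2)^2 ≡ 16^2 = 256 ≡ 256 (mod 331)
327^8 = (327^4)^2 ≡ 256^2 = 65536 ≡ 329 (mod 331)
327^14 = 327^8 · 327^4 · 327^2 ≡ 329 · 256 · 16 ≡ 83 (mod 331).

83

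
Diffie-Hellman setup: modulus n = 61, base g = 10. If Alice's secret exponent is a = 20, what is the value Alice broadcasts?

Public value = 10^20 mod 61.
10^1 ≡ 10 (mod 61)
10^2 = (10^1)^2 ≡ 10^2 = 100 ≡ 39 (mod 61)
10^4 = (10^2)^2 ≡ 39^2 = 1521 ≡ 57 (mod 61)
10^8 = (10^4)^2 ≡ 57^2 = 3249 ≡ 16 (mod 61)
10^16 = (10^8)^2 ≡ 16^2 = 256 ≡ 12 (mod 61)
10^20 = 10^16 · 10^4 ≡ 12 · 57 ≡ 13 (mod 61).

13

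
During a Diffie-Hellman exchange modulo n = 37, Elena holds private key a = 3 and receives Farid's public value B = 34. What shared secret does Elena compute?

Shared key K = 34^3 mod 37.
34^1 ≡ 34 (mod 37)
34^2 = (34^1)^2 ≡ 34^2 = 1156 ≡ 9 (mod 37)
34^3 = 34^2 · 34^1 ≡ 9 · 34 ≡ 10 (mod 37).

10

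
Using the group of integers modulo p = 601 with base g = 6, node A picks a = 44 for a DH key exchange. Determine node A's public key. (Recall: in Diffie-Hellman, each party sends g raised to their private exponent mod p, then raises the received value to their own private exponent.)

Public value = 6^44 mod 601.
6^1 ≡ 6 (mod 601)
6^2 = (6^1)^2 ≡ 6^2 = 36 ≡ 36 (mod 601)
6^4 = (6^2)^2 ≡ 36^2 = 1296 ≡ 94 (mod 601)
6^8 = (6^4)^2 ≡ 94^2 = 8836 ≡ 422 (mod 601)
6^16 = (6^8)^2 ≡ 422^2 = 178084 ≡ 188 (mod 601)
6^32 = (6^16)^2 ≡ 188^2 = 35344 ≡ 486 (mod 601)
6^44 = 6^32 · 6^8 · 6^4 ≡ 486 · 422 · 94 ≡ 371 (mod 601).

371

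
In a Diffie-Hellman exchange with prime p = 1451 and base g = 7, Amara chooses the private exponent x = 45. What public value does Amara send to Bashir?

834

Public value = 7^{45} \pmod{1451}.
7^1 ≡ 7 (mod 1451)
7^2 = (7^1)^2 ≡ 7^2 = 49 ≡ 49 (mod 1451)
7^4 = (7^2)^2 ≡ 49^2 = 2401 ≡ 950 (mod 1451)
7^8 = (7^4)^2 ≡ 950^2 = 902500 ≡ 1429 (mod 1451)
7^16 = (7^8)^2 ≡ 1429^2 = 2042041 ≡ 484 (mod 1451)
7^32 = (7^16)^2 ≡ 484^2 = 234256 ≡ 645 (mod 1451)
7^45 = 7^32 · 7^8 · 7^4 · 7^1 ≡ 645 · 1429 · 950 · 7 ≡ 834 (mod 1451).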